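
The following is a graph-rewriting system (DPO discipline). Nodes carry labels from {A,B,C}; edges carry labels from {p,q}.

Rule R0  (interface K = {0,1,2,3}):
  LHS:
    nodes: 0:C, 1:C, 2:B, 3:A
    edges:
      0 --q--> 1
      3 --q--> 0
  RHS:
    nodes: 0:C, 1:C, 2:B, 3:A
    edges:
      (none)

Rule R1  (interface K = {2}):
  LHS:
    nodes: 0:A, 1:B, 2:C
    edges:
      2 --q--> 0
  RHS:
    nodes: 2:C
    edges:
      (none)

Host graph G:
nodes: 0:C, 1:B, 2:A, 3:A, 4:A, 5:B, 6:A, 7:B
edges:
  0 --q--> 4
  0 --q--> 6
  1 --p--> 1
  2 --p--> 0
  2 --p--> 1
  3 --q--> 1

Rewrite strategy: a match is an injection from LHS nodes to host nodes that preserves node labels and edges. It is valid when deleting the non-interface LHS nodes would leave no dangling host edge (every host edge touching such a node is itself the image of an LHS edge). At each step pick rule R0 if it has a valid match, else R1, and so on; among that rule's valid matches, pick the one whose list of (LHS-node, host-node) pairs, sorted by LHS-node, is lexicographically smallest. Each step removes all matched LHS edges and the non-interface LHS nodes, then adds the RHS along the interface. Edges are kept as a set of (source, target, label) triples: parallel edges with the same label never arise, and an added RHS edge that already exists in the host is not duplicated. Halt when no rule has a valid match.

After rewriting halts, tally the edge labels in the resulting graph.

[0] host  ⇒  8 nodes, 6 edges  {0-q->4 0-q->6 1-p->1 2-p->0 2-p->1 3-q->1}
[1] R1 @ {0↦4, 1↦5, 2↦0}  ⇒  6 nodes, 5 edges  {0-q->6 1-p->1 2-p->0 2-p->1 3-q->1}
[2] R1 @ {0↦6, 1↦7, 2↦0}  ⇒  4 nodes, 4 edges  {1-p->1 2-p->0 2-p->1 3-q->1}
normal form: no rule applies after step 2
NF edges: [(1, 1, 'p'), (2, 0, 'p'), (2, 1, 'p'), (3, 1, 'q')]

Answer: p:3 q:1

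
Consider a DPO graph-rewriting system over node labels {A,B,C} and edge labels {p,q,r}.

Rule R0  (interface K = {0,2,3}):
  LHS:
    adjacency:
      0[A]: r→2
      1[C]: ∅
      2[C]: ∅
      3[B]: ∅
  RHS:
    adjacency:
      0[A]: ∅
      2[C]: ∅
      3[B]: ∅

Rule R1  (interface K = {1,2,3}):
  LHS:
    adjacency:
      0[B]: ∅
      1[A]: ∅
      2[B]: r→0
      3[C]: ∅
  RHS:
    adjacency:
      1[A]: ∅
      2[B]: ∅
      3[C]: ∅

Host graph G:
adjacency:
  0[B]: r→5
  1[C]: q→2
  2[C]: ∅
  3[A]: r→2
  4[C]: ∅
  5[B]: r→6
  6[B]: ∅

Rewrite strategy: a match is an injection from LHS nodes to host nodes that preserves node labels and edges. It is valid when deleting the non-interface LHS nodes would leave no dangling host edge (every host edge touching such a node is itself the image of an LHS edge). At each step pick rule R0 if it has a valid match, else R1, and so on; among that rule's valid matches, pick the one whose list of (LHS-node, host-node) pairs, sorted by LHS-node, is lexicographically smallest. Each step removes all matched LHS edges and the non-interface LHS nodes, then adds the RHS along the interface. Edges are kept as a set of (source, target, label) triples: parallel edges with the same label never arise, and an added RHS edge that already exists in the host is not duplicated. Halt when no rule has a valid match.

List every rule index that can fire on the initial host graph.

Answer: [R0,R1]

Rewrite trace:
R0: 3 valid matches — {0↦3, 1↦4, 2↦2, 3↦0}, {0↦3, 1↦4, 2↦2, 3↦5}, {0↦3, 1↦4, 2↦2, 3↦6}
R1: 3 valid matches — {0↦6, 1↦3, 2↦5, 3↦1}, {0↦6, 1↦3, 2↦5, 3↦2}, {0↦6, 1↦3, 2↦5, 3↦4}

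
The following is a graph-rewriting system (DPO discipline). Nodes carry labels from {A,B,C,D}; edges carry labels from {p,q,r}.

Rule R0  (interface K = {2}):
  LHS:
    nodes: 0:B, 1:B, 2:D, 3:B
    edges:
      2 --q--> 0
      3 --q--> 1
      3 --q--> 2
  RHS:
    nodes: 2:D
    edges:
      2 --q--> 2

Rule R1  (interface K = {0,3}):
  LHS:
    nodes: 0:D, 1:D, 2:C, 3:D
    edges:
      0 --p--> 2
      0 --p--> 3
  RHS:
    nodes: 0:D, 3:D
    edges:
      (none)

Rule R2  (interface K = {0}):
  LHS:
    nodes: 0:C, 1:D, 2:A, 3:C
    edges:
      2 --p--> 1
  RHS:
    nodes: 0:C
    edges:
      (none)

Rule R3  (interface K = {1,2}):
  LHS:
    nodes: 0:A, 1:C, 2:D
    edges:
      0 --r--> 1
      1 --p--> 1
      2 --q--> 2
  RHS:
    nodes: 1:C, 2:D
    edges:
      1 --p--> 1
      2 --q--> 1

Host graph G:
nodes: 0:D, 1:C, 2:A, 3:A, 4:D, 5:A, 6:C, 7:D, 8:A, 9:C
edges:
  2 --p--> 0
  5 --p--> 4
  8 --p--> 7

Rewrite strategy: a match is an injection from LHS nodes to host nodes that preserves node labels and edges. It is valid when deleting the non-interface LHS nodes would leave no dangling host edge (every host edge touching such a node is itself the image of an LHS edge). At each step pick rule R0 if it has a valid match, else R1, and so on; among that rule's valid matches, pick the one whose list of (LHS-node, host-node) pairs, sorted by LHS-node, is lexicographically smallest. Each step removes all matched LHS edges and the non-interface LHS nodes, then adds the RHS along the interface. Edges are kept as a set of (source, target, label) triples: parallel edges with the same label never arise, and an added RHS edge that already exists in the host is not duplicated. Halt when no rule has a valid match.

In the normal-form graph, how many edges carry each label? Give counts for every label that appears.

initial: |V|=10 |E|=3  E = 2-p->0 5-p->4 8-p->7
step 1: apply R2 at {0↦1, 1↦0, 2↦2, 3↦6}  → |V|=7 |E|=2  E = 5-p->4 8-p->7
step 2: apply R2 at {0↦1, 1↦4, 2↦5, 3↦9}  → |V|=4 |E|=1  E = 8-p->7
final graph: no rule applies after step 2
NF edges: [(8, 7, 'p')]

Answer: p:1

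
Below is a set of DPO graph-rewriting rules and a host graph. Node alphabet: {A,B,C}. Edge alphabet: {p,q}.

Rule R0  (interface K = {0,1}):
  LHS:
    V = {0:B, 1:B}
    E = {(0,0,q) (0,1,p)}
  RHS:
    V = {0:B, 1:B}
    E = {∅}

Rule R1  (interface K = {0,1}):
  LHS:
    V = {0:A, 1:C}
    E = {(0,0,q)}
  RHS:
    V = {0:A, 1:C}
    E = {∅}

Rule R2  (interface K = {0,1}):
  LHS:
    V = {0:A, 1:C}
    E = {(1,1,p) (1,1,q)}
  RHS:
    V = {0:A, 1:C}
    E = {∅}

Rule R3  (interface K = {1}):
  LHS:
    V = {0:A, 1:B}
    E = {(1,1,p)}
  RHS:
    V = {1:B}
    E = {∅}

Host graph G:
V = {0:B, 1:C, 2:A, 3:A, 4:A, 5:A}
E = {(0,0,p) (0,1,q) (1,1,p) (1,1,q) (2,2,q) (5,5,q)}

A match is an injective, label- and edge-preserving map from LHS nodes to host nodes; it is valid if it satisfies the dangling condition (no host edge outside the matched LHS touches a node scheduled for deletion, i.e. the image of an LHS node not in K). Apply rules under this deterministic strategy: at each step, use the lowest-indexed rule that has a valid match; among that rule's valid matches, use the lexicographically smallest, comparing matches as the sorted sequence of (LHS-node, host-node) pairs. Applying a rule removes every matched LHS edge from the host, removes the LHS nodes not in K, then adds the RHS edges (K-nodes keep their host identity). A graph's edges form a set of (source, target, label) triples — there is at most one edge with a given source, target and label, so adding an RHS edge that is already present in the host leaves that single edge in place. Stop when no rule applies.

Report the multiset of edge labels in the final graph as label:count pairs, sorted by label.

[0] host  ⇒  6 nodes, 6 edges  {0-p->0 0-q->1 1-p->1 1-q->1 2-q->2 5-q->5}
[1] R1 @ {0↦2, 1↦1}  ⇒  6 nodes, 5 edges  {0-p->0 0-q->1 1-p->1 1-q->1 5-q->5}
[2] R1 @ {0↦5, 1↦1}  ⇒  6 nodes, 4 edges  {0-p->0 0-q->1 1-p->1 1-q->1}
[3] R2 @ {0↦2, 1↦1}  ⇒  6 nodes, 2 edges  {0-p->0 0-q->1}
[4] R3 @ {0↦2, 1↦0}  ⇒  5 nodes, 1 edges  {0-q->1}
final graph: no rule applies after step 4
NF edges: [(0, 1, 'q')]

Answer: q:1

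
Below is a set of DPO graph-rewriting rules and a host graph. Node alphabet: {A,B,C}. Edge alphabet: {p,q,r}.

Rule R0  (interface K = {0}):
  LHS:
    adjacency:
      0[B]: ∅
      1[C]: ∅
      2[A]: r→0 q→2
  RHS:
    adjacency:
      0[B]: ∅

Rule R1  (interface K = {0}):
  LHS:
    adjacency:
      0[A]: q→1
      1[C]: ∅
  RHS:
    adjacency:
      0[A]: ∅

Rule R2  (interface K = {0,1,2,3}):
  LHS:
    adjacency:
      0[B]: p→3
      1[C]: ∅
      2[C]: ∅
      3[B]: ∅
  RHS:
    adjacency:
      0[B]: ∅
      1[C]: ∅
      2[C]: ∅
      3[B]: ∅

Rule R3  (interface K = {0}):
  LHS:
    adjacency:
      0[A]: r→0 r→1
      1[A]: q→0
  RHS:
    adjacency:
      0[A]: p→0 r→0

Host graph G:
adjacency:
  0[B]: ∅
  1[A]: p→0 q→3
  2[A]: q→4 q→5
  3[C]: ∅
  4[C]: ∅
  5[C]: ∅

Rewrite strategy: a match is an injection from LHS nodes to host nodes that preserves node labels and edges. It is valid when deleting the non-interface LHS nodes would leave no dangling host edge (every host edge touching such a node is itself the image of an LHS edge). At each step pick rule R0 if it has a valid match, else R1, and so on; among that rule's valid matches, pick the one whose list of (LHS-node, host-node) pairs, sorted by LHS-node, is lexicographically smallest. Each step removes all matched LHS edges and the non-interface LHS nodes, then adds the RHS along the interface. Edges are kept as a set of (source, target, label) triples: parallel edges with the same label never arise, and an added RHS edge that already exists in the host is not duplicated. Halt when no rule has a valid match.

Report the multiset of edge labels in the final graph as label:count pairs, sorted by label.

initial: |V|=6 |E|=4  E = 1-p->0 1-q->3 2-q->4 2-q->5
step 1: apply R1 at {0↦1, 1↦3}  → |V|=5 |E|=3  E = 1-p->0 2-q->4 2-q->5
step 2: apply R1 at {0↦2, 1↦4}  → |V|=4 |E|=2  E = 1-p->0 2-q->5
step 3: apply R1 at {0↦2, 1↦5}  → |V|=3 |E|=1  E = 1-p->0
halt: no rule applies after step 3
NF edges: [(1, 0, 'p')]

Answer: p:1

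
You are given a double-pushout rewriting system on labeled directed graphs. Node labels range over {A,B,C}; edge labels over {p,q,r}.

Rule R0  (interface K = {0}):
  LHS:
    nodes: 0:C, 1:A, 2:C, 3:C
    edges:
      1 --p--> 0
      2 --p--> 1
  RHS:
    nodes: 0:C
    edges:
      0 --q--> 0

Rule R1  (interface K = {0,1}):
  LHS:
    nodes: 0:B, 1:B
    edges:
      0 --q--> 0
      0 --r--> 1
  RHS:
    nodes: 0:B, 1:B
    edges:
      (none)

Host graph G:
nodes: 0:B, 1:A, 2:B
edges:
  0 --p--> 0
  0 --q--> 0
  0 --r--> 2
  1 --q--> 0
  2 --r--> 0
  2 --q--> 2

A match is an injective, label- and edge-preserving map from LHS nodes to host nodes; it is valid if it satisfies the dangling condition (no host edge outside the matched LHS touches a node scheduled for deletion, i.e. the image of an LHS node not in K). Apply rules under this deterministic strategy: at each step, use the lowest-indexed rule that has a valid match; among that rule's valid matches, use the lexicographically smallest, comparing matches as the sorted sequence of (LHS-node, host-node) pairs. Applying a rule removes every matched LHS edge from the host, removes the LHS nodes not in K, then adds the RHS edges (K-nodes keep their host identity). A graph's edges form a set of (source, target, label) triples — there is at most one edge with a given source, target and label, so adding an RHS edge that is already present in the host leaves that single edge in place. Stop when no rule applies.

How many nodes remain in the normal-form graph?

start.  V:3 E:6  edges: 0-p->0 0-q->0 0-r->2 1-q->0 2-r->0 2-q->2
1. fire R1 via {0↦0, 1↦2}  →  V:3 E:4  edges: 0-p->0 1-q->0 2-r->0 2-q->2
2. fire R1 via {0↦2, 1↦0}  →  V:3 E:2  edges: 0-p->0 1-q->0
final graph: no rule applies after step 2
NF nodes: {0:B, 1:A, 2:B}

Answer: 3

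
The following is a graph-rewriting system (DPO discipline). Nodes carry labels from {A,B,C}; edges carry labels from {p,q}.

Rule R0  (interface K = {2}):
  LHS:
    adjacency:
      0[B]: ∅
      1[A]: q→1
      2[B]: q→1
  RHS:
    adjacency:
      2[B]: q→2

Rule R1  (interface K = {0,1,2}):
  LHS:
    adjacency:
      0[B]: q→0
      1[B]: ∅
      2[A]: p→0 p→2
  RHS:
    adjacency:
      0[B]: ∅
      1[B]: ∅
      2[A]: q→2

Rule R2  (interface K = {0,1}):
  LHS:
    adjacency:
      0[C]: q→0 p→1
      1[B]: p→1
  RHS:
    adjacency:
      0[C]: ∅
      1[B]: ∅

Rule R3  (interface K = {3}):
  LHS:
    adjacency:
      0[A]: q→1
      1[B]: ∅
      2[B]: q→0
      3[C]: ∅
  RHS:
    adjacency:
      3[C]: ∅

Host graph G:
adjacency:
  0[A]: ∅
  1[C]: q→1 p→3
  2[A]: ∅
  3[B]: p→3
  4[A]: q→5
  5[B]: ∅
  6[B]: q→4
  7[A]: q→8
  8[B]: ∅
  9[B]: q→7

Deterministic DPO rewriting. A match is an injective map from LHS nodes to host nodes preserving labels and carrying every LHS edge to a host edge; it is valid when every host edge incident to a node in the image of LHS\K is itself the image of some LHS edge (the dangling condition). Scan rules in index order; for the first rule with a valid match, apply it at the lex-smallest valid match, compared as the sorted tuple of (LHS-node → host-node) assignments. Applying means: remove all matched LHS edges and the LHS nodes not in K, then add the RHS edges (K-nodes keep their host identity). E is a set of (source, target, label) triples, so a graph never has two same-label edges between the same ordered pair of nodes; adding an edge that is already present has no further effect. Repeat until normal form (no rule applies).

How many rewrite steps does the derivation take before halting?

initial: |V|=10 |E|=7  E = 1-q->1 1-p->3 3-p->3 4-q->5 6-q->4 7-q->8 9-q->7
step 1: apply R2 at {0↦1, 1↦3}  → |V|=10 |E|=4  E = 4-q->5 6-q->4 7-q->8 9-q->7
step 2: apply R3 at {0↦4, 1↦5, 2↦6, 3↦1}  → |V|=7 |E|=2  E = 7-q->8 9-q->7
step 3: apply R3 at {0↦7, 1↦8, 2↦9, 3↦1}  → |V|=4 |E|=0  E = ∅
halt: no rule applies after step 3

Answer: 3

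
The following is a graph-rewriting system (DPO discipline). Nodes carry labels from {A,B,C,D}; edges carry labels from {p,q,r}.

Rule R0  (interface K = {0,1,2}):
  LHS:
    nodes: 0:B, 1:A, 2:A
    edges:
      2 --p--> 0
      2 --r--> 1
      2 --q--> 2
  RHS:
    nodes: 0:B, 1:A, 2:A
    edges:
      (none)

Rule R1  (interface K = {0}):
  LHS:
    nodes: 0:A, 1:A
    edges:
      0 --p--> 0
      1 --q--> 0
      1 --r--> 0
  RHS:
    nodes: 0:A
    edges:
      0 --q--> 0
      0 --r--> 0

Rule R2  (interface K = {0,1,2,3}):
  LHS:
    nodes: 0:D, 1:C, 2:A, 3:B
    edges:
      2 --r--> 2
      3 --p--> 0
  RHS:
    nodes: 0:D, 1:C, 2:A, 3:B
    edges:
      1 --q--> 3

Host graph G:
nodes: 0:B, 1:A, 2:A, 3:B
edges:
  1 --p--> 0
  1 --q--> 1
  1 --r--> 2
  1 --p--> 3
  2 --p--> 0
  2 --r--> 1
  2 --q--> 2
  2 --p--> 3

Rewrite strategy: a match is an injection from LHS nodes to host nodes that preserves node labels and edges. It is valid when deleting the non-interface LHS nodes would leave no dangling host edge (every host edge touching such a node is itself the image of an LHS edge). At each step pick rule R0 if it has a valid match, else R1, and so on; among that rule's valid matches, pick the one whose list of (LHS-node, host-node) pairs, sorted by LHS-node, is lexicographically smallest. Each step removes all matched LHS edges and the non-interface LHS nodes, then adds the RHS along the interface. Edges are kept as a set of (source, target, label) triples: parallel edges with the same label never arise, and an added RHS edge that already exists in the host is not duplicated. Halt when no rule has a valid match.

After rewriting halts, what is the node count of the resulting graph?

start.  V:4 E:8  edges: 1-p->0 1-q->1 1-r->2 1-p->3 2-p->0 2-r->1 2-q->2 2-p->3
1. fire R0 via {0↦0, 1↦1, 2↦2}  →  V:4 E:5  edges: 1-p->0 1-q->1 1-r->2 1-p->3 2-p->3
2. fire R0 via {0↦0, 1↦2, 2↦1}  →  V:4 E:2  edges: 1-p->3 2-p->3
final graph: no rule applies after step 2
NF nodes: {0:B, 1:A, 2:A, 3:B}

Answer: 4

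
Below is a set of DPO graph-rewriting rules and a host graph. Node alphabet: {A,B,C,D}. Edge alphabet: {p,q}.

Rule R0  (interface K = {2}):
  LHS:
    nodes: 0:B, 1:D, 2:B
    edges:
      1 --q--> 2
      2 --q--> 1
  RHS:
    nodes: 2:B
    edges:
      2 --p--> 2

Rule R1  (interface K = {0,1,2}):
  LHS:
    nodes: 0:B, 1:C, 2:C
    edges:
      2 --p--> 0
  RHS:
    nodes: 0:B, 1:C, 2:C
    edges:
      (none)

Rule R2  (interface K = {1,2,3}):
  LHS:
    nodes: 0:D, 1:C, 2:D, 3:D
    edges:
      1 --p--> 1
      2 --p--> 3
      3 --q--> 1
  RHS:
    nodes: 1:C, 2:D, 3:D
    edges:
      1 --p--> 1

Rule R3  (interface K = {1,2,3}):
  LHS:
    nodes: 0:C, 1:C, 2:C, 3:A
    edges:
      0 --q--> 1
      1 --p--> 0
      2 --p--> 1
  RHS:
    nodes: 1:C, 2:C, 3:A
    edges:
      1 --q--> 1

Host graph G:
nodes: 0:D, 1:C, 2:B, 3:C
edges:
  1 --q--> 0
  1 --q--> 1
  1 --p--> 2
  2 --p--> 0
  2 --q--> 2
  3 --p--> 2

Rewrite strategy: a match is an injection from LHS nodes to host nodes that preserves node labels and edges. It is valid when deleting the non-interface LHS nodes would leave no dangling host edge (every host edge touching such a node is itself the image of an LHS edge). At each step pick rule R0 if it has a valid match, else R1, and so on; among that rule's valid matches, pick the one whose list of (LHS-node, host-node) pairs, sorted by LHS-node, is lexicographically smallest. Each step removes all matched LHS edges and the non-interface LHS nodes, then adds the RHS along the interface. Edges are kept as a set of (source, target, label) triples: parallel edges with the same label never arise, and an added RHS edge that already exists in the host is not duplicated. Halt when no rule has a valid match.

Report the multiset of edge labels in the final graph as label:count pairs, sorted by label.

initial: |V|=4 |E|=6  E = 1-q->0 1-q->1 1-p->2 2-p->0 2-q->2 3-p->2
step 1: apply R1 at {0↦2, 1↦1, 2↦3}  → |V|=4 |E|=5  E = 1-q->0 1-q->1 1-p->2 2-p->0 2-q->2
step 2: apply R1 at {0↦2, 1↦3, 2↦1}  → |V|=4 |E|=4  E = 1-q->0 1-q->1 2-p->0 2-q->2
final graph: no rule applies after step 2
NF edges: [(1, 0, 'q'), (1, 1, 'q'), (2, 0, 'p'), (2, 2, 'q')]

Answer: p:1 q:3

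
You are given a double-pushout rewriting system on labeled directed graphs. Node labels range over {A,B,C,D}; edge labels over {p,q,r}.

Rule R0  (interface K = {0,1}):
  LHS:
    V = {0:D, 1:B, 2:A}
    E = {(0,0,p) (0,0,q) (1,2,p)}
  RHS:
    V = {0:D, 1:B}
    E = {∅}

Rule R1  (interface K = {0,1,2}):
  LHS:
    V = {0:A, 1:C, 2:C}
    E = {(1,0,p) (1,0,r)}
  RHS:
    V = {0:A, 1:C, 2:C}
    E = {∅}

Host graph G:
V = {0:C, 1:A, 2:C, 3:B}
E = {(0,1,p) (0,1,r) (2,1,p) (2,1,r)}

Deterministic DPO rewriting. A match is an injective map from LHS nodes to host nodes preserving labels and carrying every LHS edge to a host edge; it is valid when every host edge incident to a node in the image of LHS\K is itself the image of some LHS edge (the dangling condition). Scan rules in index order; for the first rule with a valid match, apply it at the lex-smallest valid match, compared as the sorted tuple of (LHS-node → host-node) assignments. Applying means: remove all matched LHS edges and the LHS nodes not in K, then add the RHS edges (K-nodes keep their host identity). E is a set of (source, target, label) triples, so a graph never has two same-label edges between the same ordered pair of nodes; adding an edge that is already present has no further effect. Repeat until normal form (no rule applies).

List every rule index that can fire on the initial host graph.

Answer: [R1]

Steps:
R0: no valid match — LHS pattern not found
R1: 2 valid matches — {0↦1, 1↦0, 2↦2}, {0↦1, 1↦2, 2↦0}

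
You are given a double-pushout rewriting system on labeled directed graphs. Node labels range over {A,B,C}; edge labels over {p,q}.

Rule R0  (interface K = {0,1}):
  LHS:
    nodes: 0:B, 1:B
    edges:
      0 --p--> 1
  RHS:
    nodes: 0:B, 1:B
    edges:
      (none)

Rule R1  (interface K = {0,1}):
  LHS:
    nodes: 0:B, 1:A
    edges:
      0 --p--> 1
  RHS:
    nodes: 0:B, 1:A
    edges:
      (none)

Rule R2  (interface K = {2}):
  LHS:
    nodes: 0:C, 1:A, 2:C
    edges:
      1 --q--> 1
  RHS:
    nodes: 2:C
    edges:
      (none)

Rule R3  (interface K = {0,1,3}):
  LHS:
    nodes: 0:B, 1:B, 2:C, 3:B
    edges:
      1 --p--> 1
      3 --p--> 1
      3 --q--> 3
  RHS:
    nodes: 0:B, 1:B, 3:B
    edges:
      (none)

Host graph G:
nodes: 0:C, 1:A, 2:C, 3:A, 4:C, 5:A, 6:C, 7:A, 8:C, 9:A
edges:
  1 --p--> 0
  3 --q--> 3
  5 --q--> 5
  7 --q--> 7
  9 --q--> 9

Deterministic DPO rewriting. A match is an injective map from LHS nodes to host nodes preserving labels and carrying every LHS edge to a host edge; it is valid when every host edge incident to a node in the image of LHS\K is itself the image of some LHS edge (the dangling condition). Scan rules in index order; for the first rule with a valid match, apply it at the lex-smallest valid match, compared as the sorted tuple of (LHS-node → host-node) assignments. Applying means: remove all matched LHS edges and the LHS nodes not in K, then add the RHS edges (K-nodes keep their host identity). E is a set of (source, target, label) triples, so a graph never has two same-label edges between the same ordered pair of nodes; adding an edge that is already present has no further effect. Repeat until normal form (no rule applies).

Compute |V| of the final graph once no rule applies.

Answer: 2

Derivation:
[0] host  ⇒  10 nodes, 5 edges  {1-p->0 3-q->3 5-q->5 7-q->7 9-q->9}
[1] R2 @ {0↦2, 1↦3, 2↦0}  ⇒  8 nodes, 4 edges  {1-p->0 5-q->5 7-q->7 9-q->9}
[2] R2 @ {0↦4, 1↦5, 2↦0}  ⇒  6 nodes, 3 edges  {1-p->0 7-q->7 9-q->9}
[3] R2 @ {0↦6, 1↦7, 2↦0}  ⇒  4 nodes, 2 edges  {1-p->0 9-q->9}
[4] R2 @ {0↦8, 1↦9, 2↦0}  ⇒  2 nodes, 1 edges  {1-p->0}
halt: no rule applies after step 4
NF nodes: {0:C, 1:A}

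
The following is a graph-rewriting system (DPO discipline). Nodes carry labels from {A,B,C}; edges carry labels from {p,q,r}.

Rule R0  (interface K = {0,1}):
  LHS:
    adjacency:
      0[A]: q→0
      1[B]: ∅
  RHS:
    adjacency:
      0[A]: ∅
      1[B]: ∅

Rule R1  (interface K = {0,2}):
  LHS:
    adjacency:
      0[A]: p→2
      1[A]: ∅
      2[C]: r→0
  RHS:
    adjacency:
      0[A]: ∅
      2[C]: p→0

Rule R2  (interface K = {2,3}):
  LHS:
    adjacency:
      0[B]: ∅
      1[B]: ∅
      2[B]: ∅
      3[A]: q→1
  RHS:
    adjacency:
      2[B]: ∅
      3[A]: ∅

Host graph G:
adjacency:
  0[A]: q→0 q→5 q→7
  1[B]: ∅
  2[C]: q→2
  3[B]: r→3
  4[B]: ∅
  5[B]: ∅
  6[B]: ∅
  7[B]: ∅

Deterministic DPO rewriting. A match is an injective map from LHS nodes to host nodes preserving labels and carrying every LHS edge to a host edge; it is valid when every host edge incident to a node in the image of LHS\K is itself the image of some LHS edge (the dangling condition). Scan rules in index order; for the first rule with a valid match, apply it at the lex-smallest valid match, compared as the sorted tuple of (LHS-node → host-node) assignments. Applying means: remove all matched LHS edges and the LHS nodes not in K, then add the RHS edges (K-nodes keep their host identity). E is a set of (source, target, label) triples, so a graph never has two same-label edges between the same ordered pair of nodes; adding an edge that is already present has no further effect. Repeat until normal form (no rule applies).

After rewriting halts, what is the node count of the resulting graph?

Answer: 4

Rewrite trace:
[0] host  ⇒  8 nodes, 5 edges  {0-q->0 0-q->5 0-q->7 2-q->2 3-r->3}
[1] R0 @ {0↦0, 1↦1}  ⇒  8 nodes, 4 edges  {0-q->5 0-q->7 2-q->2 3-r->3}
[2] R2 @ {0↦1, 1↦5, 2↦3, 3↦0}  ⇒  6 nodes, 3 edges  {0-q->7 2-q->2 3-r->3}
[3] R2 @ {0↦4, 1↦7, 2↦3, 3↦0}  ⇒  4 nodes, 2 edges  {2-q->2 3-r->3}
normal form: no rule applies after step 3
NF nodes: {0:A, 2:C, 3:B, 6:B}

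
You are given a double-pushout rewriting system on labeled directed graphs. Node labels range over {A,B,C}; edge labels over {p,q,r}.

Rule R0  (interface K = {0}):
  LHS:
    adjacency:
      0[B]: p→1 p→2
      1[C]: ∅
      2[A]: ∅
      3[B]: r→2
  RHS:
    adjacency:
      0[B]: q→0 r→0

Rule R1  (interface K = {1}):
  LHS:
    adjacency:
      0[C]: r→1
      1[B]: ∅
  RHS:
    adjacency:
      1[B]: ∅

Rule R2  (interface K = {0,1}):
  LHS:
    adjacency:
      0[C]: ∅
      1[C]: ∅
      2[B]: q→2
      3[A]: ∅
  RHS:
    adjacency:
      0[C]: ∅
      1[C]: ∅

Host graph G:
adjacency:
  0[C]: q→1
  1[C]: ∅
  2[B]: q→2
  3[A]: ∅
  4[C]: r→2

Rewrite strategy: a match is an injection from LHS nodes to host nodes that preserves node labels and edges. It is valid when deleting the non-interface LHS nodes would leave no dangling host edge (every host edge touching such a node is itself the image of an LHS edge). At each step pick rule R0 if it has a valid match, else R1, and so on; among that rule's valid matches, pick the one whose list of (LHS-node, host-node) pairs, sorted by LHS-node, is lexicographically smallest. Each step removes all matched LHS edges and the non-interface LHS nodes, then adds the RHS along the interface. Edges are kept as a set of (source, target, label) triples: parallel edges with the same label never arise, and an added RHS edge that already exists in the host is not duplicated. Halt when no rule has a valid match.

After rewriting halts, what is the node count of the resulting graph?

initial: |V|=5 |E|=3  E = 0-q->1 2-q->2 4-r->2
step 1: apply R1 at {0↦4, 1↦2}  → |V|=4 |E|=2  E = 0-q->1 2-q->2
step 2: apply R2 at {0↦0, 1↦1, 2↦2, 3↦3}  → |V|=2 |E|=1  E = 0-q->1
halt: no rule applies after step 2
NF nodes: {0:C, 1:C}

Answer: 2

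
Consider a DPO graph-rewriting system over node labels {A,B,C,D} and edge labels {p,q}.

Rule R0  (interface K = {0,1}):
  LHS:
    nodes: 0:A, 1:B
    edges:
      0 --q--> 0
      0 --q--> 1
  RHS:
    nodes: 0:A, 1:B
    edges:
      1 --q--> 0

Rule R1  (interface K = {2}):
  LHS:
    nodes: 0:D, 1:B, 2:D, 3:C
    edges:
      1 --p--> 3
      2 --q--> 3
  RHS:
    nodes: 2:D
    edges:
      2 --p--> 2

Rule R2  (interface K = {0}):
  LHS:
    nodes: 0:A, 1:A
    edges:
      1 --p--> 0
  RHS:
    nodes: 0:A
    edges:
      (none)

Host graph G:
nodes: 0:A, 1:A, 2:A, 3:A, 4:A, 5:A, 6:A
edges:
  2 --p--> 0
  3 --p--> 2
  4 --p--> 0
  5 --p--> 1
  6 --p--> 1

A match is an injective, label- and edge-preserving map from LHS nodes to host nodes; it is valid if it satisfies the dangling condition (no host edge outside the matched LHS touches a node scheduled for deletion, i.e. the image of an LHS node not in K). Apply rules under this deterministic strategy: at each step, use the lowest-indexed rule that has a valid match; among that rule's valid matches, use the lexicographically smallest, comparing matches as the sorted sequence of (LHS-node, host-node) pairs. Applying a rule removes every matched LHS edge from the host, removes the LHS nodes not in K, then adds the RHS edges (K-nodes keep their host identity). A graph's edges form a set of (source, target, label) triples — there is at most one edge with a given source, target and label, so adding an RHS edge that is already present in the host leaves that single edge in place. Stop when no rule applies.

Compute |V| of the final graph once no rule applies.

initial: |V|=7 |E|=5  E = 2-p->0 3-p->2 4-p->0 5-p->1 6-p->1
step 1: apply R2 at {0↦0, 1↦4}  → |V|=6 |E|=4  E = 2-p->0 3-p->2 5-p->1 6-p->1
step 2: apply R2 at {0↦1, 1↦5}  → |V|=5 |E|=3  E = 2-p->0 3-p->2 6-p->1
step 3: apply R2 at {0↦1, 1↦6}  → |V|=4 |E|=2  E = 2-p->0 3-p->2
step 4: apply R2 at {0↦2, 1↦3}  → |V|=3 |E|=1  E = 2-p->0
step 5: apply R2 at {0↦0, 1↦2}  → |V|=2 |E|=0  E = ∅
halt: no rule applies after step 5
NF nodes: {0:A, 1:A}

Answer: 2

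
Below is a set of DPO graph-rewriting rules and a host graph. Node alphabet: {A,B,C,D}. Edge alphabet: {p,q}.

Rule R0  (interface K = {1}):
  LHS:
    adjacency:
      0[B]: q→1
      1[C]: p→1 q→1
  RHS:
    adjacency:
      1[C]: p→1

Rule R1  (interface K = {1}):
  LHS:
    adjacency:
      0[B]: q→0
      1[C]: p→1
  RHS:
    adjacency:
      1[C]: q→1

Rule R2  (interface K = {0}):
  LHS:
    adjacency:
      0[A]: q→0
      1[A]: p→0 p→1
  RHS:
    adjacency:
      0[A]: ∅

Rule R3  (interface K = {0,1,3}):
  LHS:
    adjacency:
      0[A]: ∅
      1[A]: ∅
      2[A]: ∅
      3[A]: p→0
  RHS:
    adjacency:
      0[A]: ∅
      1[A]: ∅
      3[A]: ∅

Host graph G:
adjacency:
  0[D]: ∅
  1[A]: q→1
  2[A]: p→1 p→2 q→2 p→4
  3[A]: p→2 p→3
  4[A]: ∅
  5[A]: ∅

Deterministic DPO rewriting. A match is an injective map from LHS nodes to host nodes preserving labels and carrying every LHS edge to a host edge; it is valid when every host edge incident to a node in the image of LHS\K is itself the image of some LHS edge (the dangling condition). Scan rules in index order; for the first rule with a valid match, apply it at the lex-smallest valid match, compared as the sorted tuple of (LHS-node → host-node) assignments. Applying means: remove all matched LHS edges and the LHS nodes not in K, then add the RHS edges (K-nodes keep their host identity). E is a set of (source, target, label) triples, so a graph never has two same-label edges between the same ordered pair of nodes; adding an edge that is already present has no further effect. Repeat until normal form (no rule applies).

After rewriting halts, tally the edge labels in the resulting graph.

Answer: p:2 q:1

Steps:
initial: |V|=6 |E|=7  E = 1-q->1 2-p->1 2-p->2 2-q->2 2-p->4 3-p->2 3-p->3
step 1: apply R2 at {0↦2, 1↦3}  → |V|=5 |E|=4  E = 1-q->1 2-p->1 2-p->2 2-p->4
step 2: apply R3 at {0↦1, 1↦4, 2↦5, 3↦2}  → |V|=4 |E|=3  E = 1-q->1 2-p->2 2-p->4
halt: no rule applies after step 2
NF edges: [(1, 1, 'q'), (2, 2, 'p'), (2, 4, 'p')]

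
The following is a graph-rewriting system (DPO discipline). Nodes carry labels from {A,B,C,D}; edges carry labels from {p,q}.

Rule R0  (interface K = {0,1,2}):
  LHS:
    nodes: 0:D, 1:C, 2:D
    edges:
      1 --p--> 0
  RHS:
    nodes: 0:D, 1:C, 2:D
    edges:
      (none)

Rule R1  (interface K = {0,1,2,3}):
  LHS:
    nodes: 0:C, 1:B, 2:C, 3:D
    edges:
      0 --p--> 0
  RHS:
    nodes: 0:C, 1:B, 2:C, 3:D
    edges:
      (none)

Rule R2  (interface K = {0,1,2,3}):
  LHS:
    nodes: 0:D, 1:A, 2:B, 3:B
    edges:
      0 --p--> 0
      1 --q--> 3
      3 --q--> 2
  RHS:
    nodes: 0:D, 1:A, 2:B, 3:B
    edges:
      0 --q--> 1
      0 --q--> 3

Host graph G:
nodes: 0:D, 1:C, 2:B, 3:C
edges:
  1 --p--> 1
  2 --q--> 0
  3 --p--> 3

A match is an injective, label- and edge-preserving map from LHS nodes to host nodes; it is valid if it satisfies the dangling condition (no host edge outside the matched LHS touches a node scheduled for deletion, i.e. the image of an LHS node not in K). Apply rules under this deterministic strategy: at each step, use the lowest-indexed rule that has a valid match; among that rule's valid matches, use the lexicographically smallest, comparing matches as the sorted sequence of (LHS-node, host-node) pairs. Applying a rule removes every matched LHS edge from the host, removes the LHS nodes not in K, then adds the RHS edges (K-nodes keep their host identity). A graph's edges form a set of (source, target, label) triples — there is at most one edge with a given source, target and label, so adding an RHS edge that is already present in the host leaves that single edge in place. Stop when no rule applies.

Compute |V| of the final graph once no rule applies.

[0] host  ⇒  4 nodes, 3 edges  {1-p->1 2-q->0 3-p->3}
[1] R1 @ {0↦1, 1↦2, 2↦3, 3↦0}  ⇒  4 nodes, 2 edges  {2-q->0 3-p->3}
[2] R1 @ {0↦3, 1↦2, 2↦1, 3↦0}  ⇒  4 nodes, 1 edges  {2-q->0}
final graph: no rule applies after step 2
NF nodes: {0:D, 1:C, 2:B, 3:C}

Answer: 4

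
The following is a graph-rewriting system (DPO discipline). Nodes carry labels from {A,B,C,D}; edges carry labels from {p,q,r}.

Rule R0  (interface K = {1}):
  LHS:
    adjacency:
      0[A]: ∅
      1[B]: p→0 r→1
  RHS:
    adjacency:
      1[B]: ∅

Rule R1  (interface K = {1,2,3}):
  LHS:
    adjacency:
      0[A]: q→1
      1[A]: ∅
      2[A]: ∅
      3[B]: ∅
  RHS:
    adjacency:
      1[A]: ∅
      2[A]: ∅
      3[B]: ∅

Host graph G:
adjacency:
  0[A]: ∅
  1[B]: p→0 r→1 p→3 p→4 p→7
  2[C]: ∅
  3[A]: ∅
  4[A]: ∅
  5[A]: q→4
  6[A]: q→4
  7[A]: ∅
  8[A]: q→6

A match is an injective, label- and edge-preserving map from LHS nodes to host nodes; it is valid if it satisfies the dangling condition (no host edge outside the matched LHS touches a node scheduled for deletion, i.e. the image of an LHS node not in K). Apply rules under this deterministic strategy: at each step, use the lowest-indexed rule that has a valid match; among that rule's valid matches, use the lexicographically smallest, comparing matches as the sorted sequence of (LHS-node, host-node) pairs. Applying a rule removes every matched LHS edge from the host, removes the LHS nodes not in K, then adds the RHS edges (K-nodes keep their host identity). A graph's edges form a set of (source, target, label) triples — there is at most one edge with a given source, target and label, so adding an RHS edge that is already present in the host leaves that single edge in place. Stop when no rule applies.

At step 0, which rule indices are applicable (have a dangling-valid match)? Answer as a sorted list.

R0: 3 valid matches — {0↦0, 1↦1}, {0↦3, 1↦1}, {0↦7, 1↦1}
R1: 10 valid matches — {0↦5, 1↦4, 2↦0, 3↦1}, {0↦5, 1↦4, 2↦3, 3↦1}, {0↦5, 1↦4, 2↦6, 3↦1} (+7 more)

Answer: [R0,R1]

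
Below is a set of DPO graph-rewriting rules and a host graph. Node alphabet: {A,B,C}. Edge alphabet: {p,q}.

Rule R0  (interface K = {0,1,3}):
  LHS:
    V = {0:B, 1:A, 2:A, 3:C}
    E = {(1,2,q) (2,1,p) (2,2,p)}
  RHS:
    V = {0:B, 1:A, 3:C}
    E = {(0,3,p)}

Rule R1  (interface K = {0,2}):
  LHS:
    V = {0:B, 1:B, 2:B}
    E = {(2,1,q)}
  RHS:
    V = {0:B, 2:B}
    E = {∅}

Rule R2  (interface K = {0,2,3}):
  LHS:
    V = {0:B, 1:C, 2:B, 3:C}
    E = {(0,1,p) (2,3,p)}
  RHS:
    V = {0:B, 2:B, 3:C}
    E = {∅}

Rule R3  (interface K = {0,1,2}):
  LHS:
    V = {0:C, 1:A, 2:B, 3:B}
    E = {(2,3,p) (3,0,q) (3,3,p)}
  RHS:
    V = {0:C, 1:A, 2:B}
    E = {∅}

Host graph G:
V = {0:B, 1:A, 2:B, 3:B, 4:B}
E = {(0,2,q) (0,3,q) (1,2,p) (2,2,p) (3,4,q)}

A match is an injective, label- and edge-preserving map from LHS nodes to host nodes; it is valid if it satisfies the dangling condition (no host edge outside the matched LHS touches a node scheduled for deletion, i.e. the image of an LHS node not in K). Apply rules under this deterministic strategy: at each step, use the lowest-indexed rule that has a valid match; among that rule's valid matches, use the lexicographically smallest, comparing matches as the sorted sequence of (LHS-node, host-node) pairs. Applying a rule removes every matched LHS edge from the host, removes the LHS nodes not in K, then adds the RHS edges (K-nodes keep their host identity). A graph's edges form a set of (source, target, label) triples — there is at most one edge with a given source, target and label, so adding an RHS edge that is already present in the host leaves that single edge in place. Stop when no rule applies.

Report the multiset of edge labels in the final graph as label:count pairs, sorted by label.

start.  V:5 E:5  edges: 0-q->2 0-q->3 1-p->2 2-p->2 3-q->4
1. fire R1 via {0↦0, 1↦4, 2↦3}  →  V:4 E:4  edges: 0-q->2 0-q->3 1-p->2 2-p->2
2. fire R1 via {0↦2, 1↦3, 2↦0}  →  V:3 E:3  edges: 0-q->2 1-p->2 2-p->2
final graph: no rule applies after step 2
NF edges: [(0, 2, 'q'), (1, 2, 'p'), (2, 2, 'p')]

Answer: p:2 q:1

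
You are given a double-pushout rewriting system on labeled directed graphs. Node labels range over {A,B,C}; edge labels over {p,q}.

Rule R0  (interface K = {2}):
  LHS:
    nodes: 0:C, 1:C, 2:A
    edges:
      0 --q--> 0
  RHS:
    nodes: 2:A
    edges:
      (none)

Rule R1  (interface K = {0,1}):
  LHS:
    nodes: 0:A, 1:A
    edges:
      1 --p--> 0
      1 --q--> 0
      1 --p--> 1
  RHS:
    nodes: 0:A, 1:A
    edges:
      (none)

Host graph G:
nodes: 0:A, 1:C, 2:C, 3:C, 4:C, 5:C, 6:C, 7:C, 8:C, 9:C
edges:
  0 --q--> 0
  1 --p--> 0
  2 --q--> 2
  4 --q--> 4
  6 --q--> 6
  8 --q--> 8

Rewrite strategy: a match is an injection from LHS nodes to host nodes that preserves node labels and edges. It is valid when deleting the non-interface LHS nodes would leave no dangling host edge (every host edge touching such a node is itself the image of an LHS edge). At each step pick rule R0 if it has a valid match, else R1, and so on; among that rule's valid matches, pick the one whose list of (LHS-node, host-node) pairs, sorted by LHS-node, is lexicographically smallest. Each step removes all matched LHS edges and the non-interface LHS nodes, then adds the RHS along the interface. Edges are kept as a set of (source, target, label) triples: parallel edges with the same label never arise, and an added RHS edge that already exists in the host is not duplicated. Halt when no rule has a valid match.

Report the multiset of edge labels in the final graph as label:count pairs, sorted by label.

Answer: p:1 q:1

Steps:
initial: |V|=10 |E|=6  E = 0-q->0 1-p->0 2-q->2 4-q->4 6-q->6 8-q->8
step 1: apply R0 at {0↦2, 1↦3, 2↦0}  → |V|=8 |E|=5  E = 0-q->0 1-p->0 4-q->4 6-q->6 8-q->8
step 2: apply R0 at {0↦4, 1↦5, 2↦0}  → |V|=6 |E|=4  E = 0-q->0 1-p->0 6-q->6 8-q->8
step 3: apply R0 at {0↦6, 1↦7, 2↦0}  → |V|=4 |E|=3  E = 0-q->0 1-p->0 8-q->8
step 4: apply R0 at {0↦8, 1↦9, 2↦0}  → |V|=2 |E|=2  E = 0-q->0 1-p->0
halt: no rule applies after step 4
NF edges: [(0, 0, 'q'), (1, 0, 'p')]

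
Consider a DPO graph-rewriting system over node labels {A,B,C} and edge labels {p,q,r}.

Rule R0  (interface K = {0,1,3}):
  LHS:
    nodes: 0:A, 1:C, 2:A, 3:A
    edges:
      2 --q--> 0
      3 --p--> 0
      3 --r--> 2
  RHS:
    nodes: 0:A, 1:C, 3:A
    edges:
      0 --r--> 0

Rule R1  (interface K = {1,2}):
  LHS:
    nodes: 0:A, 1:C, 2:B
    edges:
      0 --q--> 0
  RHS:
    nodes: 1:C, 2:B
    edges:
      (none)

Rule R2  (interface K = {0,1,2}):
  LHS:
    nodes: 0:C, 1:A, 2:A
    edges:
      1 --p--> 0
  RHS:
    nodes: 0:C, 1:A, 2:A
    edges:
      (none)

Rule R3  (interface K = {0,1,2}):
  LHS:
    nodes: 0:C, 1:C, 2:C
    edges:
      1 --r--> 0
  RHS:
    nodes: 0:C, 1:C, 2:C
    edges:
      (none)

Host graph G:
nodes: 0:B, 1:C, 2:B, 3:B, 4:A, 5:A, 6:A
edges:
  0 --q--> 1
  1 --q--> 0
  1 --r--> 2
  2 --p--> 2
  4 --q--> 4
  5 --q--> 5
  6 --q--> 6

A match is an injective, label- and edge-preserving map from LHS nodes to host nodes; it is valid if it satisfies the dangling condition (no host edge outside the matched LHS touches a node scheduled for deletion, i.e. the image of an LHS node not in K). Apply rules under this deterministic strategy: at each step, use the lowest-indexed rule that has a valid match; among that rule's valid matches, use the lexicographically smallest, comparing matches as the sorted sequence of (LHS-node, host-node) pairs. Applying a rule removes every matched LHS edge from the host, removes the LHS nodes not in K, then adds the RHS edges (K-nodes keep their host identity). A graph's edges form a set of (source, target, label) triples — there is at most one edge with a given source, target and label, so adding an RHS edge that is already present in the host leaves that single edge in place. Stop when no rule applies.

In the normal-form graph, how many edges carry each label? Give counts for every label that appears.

initial: |V|=7 |E|=7  E = 0-q->1 1-q->0 1-r->2 2-p->2 4-q->4 5-q->5 6-q->6
step 1: apply R1 at {0↦4, 1↦1, 2↦0}  → |V|=6 |E|=6  E = 0-q->1 1-q->0 1-r->2 2-p->2 5-q->5 6-q->6
step 2: apply R1 at {0↦5, 1↦1, 2↦0}  → |V|=5 |E|=5  E = 0-q->1 1-q->0 1-r->2 2-p->2 6-q->6
step 3: apply R1 at {0↦6, 1↦1, 2↦0}  → |V|=4 |E|=4  E = 0-q->1 1-q->0 1-r->2 2-p->2
normal form: no rule applies after step 3
NF edges: [(0, 1, 'q'), (1, 0, 'q'), (1, 2, 'r'), (2, 2, 'p')]

Answer: p:1 q:2 r:1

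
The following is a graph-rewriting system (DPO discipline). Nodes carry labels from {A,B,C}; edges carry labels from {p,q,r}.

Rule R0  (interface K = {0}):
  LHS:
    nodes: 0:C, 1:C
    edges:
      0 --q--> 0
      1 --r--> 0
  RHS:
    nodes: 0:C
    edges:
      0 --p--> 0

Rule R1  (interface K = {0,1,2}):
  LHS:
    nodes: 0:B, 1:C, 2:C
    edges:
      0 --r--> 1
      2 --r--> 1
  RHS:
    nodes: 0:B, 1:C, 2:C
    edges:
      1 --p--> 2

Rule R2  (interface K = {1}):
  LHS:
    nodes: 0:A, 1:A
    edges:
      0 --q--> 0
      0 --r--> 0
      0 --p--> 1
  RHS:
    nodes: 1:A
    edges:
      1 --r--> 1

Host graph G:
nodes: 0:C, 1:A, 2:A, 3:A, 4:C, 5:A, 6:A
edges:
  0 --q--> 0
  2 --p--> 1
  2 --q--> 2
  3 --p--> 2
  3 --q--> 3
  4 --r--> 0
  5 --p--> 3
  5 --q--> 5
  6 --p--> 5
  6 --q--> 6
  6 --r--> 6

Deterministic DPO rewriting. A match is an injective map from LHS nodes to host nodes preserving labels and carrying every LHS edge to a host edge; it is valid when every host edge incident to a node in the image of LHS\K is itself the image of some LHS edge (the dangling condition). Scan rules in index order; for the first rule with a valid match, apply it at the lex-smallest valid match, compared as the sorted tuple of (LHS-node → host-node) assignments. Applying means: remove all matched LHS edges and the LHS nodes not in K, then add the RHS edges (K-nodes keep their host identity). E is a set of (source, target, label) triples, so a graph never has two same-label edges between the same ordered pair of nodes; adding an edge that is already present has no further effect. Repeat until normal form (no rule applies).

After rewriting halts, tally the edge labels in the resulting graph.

[0] host  ⇒  7 nodes, 11 edges  {0-q->0 2-p->1 2-q->2 3-p->2 3-q->3 4-r->0 5-p->3 5-q->5 6-p->5 6-q->6 6-r->6}
[1] R0 @ {0↦0, 1↦4}  ⇒  6 nodes, 10 edges  {0-p->0 2-p->1 2-q->2 3-p->2 3-q->3 5-p->3 5-q->5 6-p->5 6-q->6 6-r->6}
[2] R2 @ {0↦6, 1↦5}  ⇒  5 nodes, 8 edges  {0-p->0 2-p->1 2-q->2 3-p->2 3-q->3 5-p->3 5-q->5 5-r->5}
[3] R2 @ {0↦5, 1↦3}  ⇒  4 nodes, 6 edges  {0-p->0 2-p->1 2-q->2 3-p->2 3-q->3 3-r->3}
[4] R2 @ {0↦3, 1↦2}  ⇒  3 nodes, 4 edges  {0-p->0 2-p->1 2-q->2 2-r->2}
[5] R2 @ {0↦2, 1↦1}  ⇒  2 nodes, 2 edges  {0-p->0 1-r->1}
halt: no rule applies after step 5
NF edges: [(0, 0, 'p'), (1, 1, 'r')]

Answer: p:1 r:1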